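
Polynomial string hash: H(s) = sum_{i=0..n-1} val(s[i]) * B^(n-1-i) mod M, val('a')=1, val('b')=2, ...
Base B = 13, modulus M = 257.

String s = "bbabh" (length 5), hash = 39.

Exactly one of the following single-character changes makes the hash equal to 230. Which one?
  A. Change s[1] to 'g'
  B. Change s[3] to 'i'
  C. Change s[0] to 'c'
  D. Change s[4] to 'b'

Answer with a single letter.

Option A: s[1]='b'->'g', delta=(7-2)*13^3 mod 257 = 191, hash=39+191 mod 257 = 230 <-- target
Option B: s[3]='b'->'i', delta=(9-2)*13^1 mod 257 = 91, hash=39+91 mod 257 = 130
Option C: s[0]='b'->'c', delta=(3-2)*13^4 mod 257 = 34, hash=39+34 mod 257 = 73
Option D: s[4]='h'->'b', delta=(2-8)*13^0 mod 257 = 251, hash=39+251 mod 257 = 33

Answer: A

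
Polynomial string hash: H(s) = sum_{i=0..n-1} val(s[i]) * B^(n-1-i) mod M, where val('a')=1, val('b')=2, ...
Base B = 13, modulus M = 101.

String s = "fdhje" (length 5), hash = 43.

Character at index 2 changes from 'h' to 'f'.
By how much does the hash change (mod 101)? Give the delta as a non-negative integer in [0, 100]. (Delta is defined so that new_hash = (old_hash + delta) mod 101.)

Delta formula: (val(new) - val(old)) * B^(n-1-k) mod M
  val('f') - val('h') = 6 - 8 = -2
  B^(n-1-k) = 13^2 mod 101 = 68
  Delta = -2 * 68 mod 101 = 66

Answer: 66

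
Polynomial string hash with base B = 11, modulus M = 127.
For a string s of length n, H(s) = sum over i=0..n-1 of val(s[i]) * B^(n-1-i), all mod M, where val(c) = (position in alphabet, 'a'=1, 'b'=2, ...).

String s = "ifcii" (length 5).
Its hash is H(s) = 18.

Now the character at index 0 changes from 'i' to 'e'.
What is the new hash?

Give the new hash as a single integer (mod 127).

val('i') = 9, val('e') = 5
Position k = 0, exponent = n-1-k = 4
B^4 mod M = 11^4 mod 127 = 36
Delta = (5 - 9) * 36 mod 127 = 110
New hash = (18 + 110) mod 127 = 1

Answer: 1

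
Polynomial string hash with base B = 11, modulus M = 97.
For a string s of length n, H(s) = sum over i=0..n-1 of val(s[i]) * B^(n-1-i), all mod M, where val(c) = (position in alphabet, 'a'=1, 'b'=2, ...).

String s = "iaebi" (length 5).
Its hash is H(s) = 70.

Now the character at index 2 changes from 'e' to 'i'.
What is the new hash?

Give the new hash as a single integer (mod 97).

val('e') = 5, val('i') = 9
Position k = 2, exponent = n-1-k = 2
B^2 mod M = 11^2 mod 97 = 24
Delta = (9 - 5) * 24 mod 97 = 96
New hash = (70 + 96) mod 97 = 69

Answer: 69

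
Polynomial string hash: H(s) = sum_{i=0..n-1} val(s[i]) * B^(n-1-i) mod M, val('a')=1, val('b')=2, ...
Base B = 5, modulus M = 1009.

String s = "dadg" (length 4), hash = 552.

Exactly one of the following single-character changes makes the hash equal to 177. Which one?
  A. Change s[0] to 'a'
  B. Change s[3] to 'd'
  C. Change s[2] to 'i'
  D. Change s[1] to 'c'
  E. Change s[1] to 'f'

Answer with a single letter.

Option A: s[0]='d'->'a', delta=(1-4)*5^3 mod 1009 = 634, hash=552+634 mod 1009 = 177 <-- target
Option B: s[3]='g'->'d', delta=(4-7)*5^0 mod 1009 = 1006, hash=552+1006 mod 1009 = 549
Option C: s[2]='d'->'i', delta=(9-4)*5^1 mod 1009 = 25, hash=552+25 mod 1009 = 577
Option D: s[1]='a'->'c', delta=(3-1)*5^2 mod 1009 = 50, hash=552+50 mod 1009 = 602
Option E: s[1]='a'->'f', delta=(6-1)*5^2 mod 1009 = 125, hash=552+125 mod 1009 = 677

Answer: A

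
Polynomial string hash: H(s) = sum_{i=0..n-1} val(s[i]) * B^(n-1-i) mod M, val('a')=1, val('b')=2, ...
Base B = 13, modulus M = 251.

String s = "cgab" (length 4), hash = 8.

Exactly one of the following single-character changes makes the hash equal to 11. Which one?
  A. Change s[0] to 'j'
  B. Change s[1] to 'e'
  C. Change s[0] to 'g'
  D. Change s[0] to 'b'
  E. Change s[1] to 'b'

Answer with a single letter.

Answer: C

Derivation:
Option A: s[0]='c'->'j', delta=(10-3)*13^3 mod 251 = 68, hash=8+68 mod 251 = 76
Option B: s[1]='g'->'e', delta=(5-7)*13^2 mod 251 = 164, hash=8+164 mod 251 = 172
Option C: s[0]='c'->'g', delta=(7-3)*13^3 mod 251 = 3, hash=8+3 mod 251 = 11 <-- target
Option D: s[0]='c'->'b', delta=(2-3)*13^3 mod 251 = 62, hash=8+62 mod 251 = 70
Option E: s[1]='g'->'b', delta=(2-7)*13^2 mod 251 = 159, hash=8+159 mod 251 = 167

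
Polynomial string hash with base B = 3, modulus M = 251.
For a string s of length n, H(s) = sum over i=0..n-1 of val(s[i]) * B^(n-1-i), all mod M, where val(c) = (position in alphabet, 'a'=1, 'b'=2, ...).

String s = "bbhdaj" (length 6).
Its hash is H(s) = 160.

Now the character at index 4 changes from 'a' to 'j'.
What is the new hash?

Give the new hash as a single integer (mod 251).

Answer: 187

Derivation:
val('a') = 1, val('j') = 10
Position k = 4, exponent = n-1-k = 1
B^1 mod M = 3^1 mod 251 = 3
Delta = (10 - 1) * 3 mod 251 = 27
New hash = (160 + 27) mod 251 = 187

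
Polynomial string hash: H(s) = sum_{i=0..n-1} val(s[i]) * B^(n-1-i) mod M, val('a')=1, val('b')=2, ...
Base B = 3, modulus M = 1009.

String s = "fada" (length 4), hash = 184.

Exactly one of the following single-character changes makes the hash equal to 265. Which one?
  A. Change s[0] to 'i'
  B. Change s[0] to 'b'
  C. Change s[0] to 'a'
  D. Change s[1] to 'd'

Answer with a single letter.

Option A: s[0]='f'->'i', delta=(9-6)*3^3 mod 1009 = 81, hash=184+81 mod 1009 = 265 <-- target
Option B: s[0]='f'->'b', delta=(2-6)*3^3 mod 1009 = 901, hash=184+901 mod 1009 = 76
Option C: s[0]='f'->'a', delta=(1-6)*3^3 mod 1009 = 874, hash=184+874 mod 1009 = 49
Option D: s[1]='a'->'d', delta=(4-1)*3^2 mod 1009 = 27, hash=184+27 mod 1009 = 211

Answer: A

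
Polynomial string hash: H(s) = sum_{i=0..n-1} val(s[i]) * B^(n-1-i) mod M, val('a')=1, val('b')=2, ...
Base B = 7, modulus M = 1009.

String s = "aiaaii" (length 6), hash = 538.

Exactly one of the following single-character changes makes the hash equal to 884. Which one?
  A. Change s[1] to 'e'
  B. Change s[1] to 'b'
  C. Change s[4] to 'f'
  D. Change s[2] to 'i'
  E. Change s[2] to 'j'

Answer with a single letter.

Answer: B

Derivation:
Option A: s[1]='i'->'e', delta=(5-9)*7^4 mod 1009 = 486, hash=538+486 mod 1009 = 15
Option B: s[1]='i'->'b', delta=(2-9)*7^4 mod 1009 = 346, hash=538+346 mod 1009 = 884 <-- target
Option C: s[4]='i'->'f', delta=(6-9)*7^1 mod 1009 = 988, hash=538+988 mod 1009 = 517
Option D: s[2]='a'->'i', delta=(9-1)*7^3 mod 1009 = 726, hash=538+726 mod 1009 = 255
Option E: s[2]='a'->'j', delta=(10-1)*7^3 mod 1009 = 60, hash=538+60 mod 1009 = 598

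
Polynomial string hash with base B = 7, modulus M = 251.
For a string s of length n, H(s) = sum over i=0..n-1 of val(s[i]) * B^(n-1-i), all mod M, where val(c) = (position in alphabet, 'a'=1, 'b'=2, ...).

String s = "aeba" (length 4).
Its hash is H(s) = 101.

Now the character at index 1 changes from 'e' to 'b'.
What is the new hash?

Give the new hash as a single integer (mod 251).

Answer: 205

Derivation:
val('e') = 5, val('b') = 2
Position k = 1, exponent = n-1-k = 2
B^2 mod M = 7^2 mod 251 = 49
Delta = (2 - 5) * 49 mod 251 = 104
New hash = (101 + 104) mod 251 = 205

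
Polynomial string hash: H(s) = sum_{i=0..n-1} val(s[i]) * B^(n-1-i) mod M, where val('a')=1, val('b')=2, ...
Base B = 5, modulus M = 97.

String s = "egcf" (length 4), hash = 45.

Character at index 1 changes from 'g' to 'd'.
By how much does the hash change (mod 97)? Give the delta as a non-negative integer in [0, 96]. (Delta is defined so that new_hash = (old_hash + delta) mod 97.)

Delta formula: (val(new) - val(old)) * B^(n-1-k) mod M
  val('d') - val('g') = 4 - 7 = -3
  B^(n-1-k) = 5^2 mod 97 = 25
  Delta = -3 * 25 mod 97 = 22

Answer: 22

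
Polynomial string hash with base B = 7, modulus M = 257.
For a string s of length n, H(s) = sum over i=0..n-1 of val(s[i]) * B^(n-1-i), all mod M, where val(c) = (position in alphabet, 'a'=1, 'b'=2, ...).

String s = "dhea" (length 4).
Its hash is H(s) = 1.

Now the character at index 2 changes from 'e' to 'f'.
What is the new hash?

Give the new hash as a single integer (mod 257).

Answer: 8

Derivation:
val('e') = 5, val('f') = 6
Position k = 2, exponent = n-1-k = 1
B^1 mod M = 7^1 mod 257 = 7
Delta = (6 - 5) * 7 mod 257 = 7
New hash = (1 + 7) mod 257 = 8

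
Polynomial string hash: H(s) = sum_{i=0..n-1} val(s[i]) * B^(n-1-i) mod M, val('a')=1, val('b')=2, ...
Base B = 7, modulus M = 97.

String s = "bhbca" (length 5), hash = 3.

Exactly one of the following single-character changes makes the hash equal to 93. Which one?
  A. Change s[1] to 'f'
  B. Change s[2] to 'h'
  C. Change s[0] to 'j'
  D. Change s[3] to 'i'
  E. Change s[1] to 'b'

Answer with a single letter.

Option A: s[1]='h'->'f', delta=(6-8)*7^3 mod 97 = 90, hash=3+90 mod 97 = 93 <-- target
Option B: s[2]='b'->'h', delta=(8-2)*7^2 mod 97 = 3, hash=3+3 mod 97 = 6
Option C: s[0]='b'->'j', delta=(10-2)*7^4 mod 97 = 2, hash=3+2 mod 97 = 5
Option D: s[3]='c'->'i', delta=(9-3)*7^1 mod 97 = 42, hash=3+42 mod 97 = 45
Option E: s[1]='h'->'b', delta=(2-8)*7^3 mod 97 = 76, hash=3+76 mod 97 = 79

Answer: A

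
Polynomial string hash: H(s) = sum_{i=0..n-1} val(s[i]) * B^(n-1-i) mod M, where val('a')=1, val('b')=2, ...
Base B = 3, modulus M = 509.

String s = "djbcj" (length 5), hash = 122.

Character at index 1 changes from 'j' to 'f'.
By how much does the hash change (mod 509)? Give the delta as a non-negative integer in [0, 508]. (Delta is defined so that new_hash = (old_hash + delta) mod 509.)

Answer: 401

Derivation:
Delta formula: (val(new) - val(old)) * B^(n-1-k) mod M
  val('f') - val('j') = 6 - 10 = -4
  B^(n-1-k) = 3^3 mod 509 = 27
  Delta = -4 * 27 mod 509 = 401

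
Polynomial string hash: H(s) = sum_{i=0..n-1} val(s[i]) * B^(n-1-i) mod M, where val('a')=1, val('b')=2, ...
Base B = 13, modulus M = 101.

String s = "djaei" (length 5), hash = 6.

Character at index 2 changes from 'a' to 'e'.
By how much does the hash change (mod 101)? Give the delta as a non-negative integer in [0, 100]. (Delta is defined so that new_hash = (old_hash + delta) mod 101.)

Delta formula: (val(new) - val(old)) * B^(n-1-k) mod M
  val('e') - val('a') = 5 - 1 = 4
  B^(n-1-k) = 13^2 mod 101 = 68
  Delta = 4 * 68 mod 101 = 70

Answer: 70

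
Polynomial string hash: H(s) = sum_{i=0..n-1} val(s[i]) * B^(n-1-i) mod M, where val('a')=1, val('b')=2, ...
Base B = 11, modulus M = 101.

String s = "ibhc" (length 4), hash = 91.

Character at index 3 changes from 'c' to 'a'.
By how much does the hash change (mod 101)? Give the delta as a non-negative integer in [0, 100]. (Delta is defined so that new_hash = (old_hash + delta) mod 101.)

Delta formula: (val(new) - val(old)) * B^(n-1-k) mod M
  val('a') - val('c') = 1 - 3 = -2
  B^(n-1-k) = 11^0 mod 101 = 1
  Delta = -2 * 1 mod 101 = 99

Answer: 99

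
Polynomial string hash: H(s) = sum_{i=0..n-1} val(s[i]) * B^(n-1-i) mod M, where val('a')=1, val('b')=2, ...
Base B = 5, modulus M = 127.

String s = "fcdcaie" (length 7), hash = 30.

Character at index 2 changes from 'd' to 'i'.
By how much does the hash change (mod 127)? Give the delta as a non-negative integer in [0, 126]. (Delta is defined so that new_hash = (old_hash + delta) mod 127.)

Delta formula: (val(new) - val(old)) * B^(n-1-k) mod M
  val('i') - val('d') = 9 - 4 = 5
  B^(n-1-k) = 5^4 mod 127 = 117
  Delta = 5 * 117 mod 127 = 77

Answer: 77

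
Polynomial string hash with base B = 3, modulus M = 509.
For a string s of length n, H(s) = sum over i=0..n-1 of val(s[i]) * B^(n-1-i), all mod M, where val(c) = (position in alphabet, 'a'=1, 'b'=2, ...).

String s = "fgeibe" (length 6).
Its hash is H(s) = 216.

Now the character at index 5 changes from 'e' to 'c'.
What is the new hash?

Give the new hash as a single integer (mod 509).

Answer: 214

Derivation:
val('e') = 5, val('c') = 3
Position k = 5, exponent = n-1-k = 0
B^0 mod M = 3^0 mod 509 = 1
Delta = (3 - 5) * 1 mod 509 = 507
New hash = (216 + 507) mod 509 = 214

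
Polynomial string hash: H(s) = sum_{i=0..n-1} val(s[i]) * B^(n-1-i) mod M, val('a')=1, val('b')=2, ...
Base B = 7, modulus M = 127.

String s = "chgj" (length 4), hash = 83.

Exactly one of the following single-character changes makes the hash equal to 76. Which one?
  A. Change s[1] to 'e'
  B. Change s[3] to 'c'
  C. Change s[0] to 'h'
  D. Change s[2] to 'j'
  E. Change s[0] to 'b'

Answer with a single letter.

Option A: s[1]='h'->'e', delta=(5-8)*7^2 mod 127 = 107, hash=83+107 mod 127 = 63
Option B: s[3]='j'->'c', delta=(3-10)*7^0 mod 127 = 120, hash=83+120 mod 127 = 76 <-- target
Option C: s[0]='c'->'h', delta=(8-3)*7^3 mod 127 = 64, hash=83+64 mod 127 = 20
Option D: s[2]='g'->'j', delta=(10-7)*7^1 mod 127 = 21, hash=83+21 mod 127 = 104
Option E: s[0]='c'->'b', delta=(2-3)*7^3 mod 127 = 38, hash=83+38 mod 127 = 121

Answer: B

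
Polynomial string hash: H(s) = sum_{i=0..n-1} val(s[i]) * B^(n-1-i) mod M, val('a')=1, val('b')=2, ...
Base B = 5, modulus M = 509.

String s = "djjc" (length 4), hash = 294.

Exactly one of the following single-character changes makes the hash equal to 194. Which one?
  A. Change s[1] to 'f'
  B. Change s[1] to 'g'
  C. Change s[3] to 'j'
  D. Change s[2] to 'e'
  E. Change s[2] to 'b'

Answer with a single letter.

Answer: A

Derivation:
Option A: s[1]='j'->'f', delta=(6-10)*5^2 mod 509 = 409, hash=294+409 mod 509 = 194 <-- target
Option B: s[1]='j'->'g', delta=(7-10)*5^2 mod 509 = 434, hash=294+434 mod 509 = 219
Option C: s[3]='c'->'j', delta=(10-3)*5^0 mod 509 = 7, hash=294+7 mod 509 = 301
Option D: s[2]='j'->'e', delta=(5-10)*5^1 mod 509 = 484, hash=294+484 mod 509 = 269
Option E: s[2]='j'->'b', delta=(2-10)*5^1 mod 509 = 469, hash=294+469 mod 509 = 254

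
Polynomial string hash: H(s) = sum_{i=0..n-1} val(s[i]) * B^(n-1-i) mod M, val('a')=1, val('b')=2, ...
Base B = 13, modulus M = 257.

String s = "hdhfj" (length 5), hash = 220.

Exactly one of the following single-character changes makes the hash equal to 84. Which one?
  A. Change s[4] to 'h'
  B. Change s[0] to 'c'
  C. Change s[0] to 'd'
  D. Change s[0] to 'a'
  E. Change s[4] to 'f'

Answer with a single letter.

Answer: C

Derivation:
Option A: s[4]='j'->'h', delta=(8-10)*13^0 mod 257 = 255, hash=220+255 mod 257 = 218
Option B: s[0]='h'->'c', delta=(3-8)*13^4 mod 257 = 87, hash=220+87 mod 257 = 50
Option C: s[0]='h'->'d', delta=(4-8)*13^4 mod 257 = 121, hash=220+121 mod 257 = 84 <-- target
Option D: s[0]='h'->'a', delta=(1-8)*13^4 mod 257 = 19, hash=220+19 mod 257 = 239
Option E: s[4]='j'->'f', delta=(6-10)*13^0 mod 257 = 253, hash=220+253 mod 257 = 216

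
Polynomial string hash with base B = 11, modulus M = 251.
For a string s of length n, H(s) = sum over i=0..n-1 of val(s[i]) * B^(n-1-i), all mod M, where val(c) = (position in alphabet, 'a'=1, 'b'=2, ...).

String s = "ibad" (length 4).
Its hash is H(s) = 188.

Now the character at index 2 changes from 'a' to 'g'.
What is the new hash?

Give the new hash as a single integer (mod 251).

Answer: 3

Derivation:
val('a') = 1, val('g') = 7
Position k = 2, exponent = n-1-k = 1
B^1 mod M = 11^1 mod 251 = 11
Delta = (7 - 1) * 11 mod 251 = 66
New hash = (188 + 66) mod 251 = 3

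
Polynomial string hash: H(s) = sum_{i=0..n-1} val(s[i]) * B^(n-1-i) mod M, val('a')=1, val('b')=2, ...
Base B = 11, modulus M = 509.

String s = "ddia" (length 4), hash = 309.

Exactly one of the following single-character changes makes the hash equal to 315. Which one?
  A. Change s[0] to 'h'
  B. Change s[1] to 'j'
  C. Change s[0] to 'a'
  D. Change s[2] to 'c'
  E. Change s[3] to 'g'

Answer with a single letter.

Option A: s[0]='d'->'h', delta=(8-4)*11^3 mod 509 = 234, hash=309+234 mod 509 = 34
Option B: s[1]='d'->'j', delta=(10-4)*11^2 mod 509 = 217, hash=309+217 mod 509 = 17
Option C: s[0]='d'->'a', delta=(1-4)*11^3 mod 509 = 79, hash=309+79 mod 509 = 388
Option D: s[2]='i'->'c', delta=(3-9)*11^1 mod 509 = 443, hash=309+443 mod 509 = 243
Option E: s[3]='a'->'g', delta=(7-1)*11^0 mod 509 = 6, hash=309+6 mod 509 = 315 <-- target

Answer: E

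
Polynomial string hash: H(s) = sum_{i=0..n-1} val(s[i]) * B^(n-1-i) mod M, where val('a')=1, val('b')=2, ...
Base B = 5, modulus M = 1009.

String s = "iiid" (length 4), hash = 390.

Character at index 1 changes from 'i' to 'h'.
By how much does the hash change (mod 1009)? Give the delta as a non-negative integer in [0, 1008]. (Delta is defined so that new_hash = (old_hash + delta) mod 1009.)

Answer: 984

Derivation:
Delta formula: (val(new) - val(old)) * B^(n-1-k) mod M
  val('h') - val('i') = 8 - 9 = -1
  B^(n-1-k) = 5^2 mod 1009 = 25
  Delta = -1 * 25 mod 1009 = 984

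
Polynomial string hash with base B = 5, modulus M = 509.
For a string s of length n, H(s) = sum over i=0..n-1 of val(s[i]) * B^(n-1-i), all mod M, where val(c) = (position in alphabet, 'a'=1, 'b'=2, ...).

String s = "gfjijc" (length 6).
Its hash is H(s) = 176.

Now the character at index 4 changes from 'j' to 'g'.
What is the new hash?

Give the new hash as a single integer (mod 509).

val('j') = 10, val('g') = 7
Position k = 4, exponent = n-1-k = 1
B^1 mod M = 5^1 mod 509 = 5
Delta = (7 - 10) * 5 mod 509 = 494
New hash = (176 + 494) mod 509 = 161

Answer: 161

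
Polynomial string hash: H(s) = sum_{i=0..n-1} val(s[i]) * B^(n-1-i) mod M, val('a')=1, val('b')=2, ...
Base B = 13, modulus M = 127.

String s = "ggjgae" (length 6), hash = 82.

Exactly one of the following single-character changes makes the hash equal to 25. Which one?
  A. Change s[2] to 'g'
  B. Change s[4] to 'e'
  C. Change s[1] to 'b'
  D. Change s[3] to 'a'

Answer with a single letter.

Answer: C

Derivation:
Option A: s[2]='j'->'g', delta=(7-10)*13^3 mod 127 = 13, hash=82+13 mod 127 = 95
Option B: s[4]='a'->'e', delta=(5-1)*13^1 mod 127 = 52, hash=82+52 mod 127 = 7
Option C: s[1]='g'->'b', delta=(2-7)*13^4 mod 127 = 70, hash=82+70 mod 127 = 25 <-- target
Option D: s[3]='g'->'a', delta=(1-7)*13^2 mod 127 = 2, hash=82+2 mod 127 = 84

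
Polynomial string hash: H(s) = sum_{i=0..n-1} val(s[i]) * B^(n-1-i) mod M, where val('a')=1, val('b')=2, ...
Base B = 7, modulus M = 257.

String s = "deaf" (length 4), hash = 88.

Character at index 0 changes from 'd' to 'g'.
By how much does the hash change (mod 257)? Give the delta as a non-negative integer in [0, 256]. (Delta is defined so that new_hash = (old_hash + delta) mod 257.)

Delta formula: (val(new) - val(old)) * B^(n-1-k) mod M
  val('g') - val('d') = 7 - 4 = 3
  B^(n-1-k) = 7^3 mod 257 = 86
  Delta = 3 * 86 mod 257 = 1

Answer: 1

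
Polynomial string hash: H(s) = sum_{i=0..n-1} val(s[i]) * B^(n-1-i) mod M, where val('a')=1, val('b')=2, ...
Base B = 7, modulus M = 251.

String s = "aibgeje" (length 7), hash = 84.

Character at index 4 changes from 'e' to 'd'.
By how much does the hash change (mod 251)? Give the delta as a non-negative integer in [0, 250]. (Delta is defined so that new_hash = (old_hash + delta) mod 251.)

Delta formula: (val(new) - val(old)) * B^(n-1-k) mod M
  val('d') - val('e') = 4 - 5 = -1
  B^(n-1-k) = 7^2 mod 251 = 49
  Delta = -1 * 49 mod 251 = 202

Answer: 202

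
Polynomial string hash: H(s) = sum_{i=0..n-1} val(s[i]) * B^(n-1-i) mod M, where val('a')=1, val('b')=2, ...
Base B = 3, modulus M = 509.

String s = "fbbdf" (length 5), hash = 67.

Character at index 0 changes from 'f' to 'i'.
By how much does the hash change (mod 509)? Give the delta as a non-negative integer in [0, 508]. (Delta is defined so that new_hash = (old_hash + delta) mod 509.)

Delta formula: (val(new) - val(old)) * B^(n-1-k) mod M
  val('i') - val('f') = 9 - 6 = 3
  B^(n-1-k) = 3^4 mod 509 = 81
  Delta = 3 * 81 mod 509 = 243

Answer: 243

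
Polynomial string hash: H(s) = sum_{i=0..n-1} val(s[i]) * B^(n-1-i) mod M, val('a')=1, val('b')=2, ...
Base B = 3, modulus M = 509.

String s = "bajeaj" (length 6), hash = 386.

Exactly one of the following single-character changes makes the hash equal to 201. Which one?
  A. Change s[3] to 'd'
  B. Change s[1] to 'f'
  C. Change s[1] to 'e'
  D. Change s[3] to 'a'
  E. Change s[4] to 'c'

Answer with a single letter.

Answer: C

Derivation:
Option A: s[3]='e'->'d', delta=(4-5)*3^2 mod 509 = 500, hash=386+500 mod 509 = 377
Option B: s[1]='a'->'f', delta=(6-1)*3^4 mod 509 = 405, hash=386+405 mod 509 = 282
Option C: s[1]='a'->'e', delta=(5-1)*3^4 mod 509 = 324, hash=386+324 mod 509 = 201 <-- target
Option D: s[3]='e'->'a', delta=(1-5)*3^2 mod 509 = 473, hash=386+473 mod 509 = 350
Option E: s[4]='a'->'c', delta=(3-1)*3^1 mod 509 = 6, hash=386+6 mod 509 = 392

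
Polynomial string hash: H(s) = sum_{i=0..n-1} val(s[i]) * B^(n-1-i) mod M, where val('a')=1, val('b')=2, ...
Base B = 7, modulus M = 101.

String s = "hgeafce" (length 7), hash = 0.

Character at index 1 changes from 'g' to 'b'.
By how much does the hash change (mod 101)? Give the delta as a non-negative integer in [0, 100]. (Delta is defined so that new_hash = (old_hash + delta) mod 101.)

Answer: 98

Derivation:
Delta formula: (val(new) - val(old)) * B^(n-1-k) mod M
  val('b') - val('g') = 2 - 7 = -5
  B^(n-1-k) = 7^5 mod 101 = 41
  Delta = -5 * 41 mod 101 = 98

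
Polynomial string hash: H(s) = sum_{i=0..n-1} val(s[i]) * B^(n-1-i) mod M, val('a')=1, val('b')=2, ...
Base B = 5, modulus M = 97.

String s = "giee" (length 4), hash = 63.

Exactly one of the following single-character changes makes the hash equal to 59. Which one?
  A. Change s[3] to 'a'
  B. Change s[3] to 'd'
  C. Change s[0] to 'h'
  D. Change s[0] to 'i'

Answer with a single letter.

Option A: s[3]='e'->'a', delta=(1-5)*5^0 mod 97 = 93, hash=63+93 mod 97 = 59 <-- target
Option B: s[3]='e'->'d', delta=(4-5)*5^0 mod 97 = 96, hash=63+96 mod 97 = 62
Option C: s[0]='g'->'h', delta=(8-7)*5^3 mod 97 = 28, hash=63+28 mod 97 = 91
Option D: s[0]='g'->'i', delta=(9-7)*5^3 mod 97 = 56, hash=63+56 mod 97 = 22

Answer: A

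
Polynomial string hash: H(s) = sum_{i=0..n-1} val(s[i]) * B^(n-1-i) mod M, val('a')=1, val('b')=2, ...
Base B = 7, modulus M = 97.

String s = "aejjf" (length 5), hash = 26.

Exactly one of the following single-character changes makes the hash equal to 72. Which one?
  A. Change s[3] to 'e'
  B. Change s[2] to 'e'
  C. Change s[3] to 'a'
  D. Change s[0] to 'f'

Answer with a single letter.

Answer: B

Derivation:
Option A: s[3]='j'->'e', delta=(5-10)*7^1 mod 97 = 62, hash=26+62 mod 97 = 88
Option B: s[2]='j'->'e', delta=(5-10)*7^2 mod 97 = 46, hash=26+46 mod 97 = 72 <-- target
Option C: s[3]='j'->'a', delta=(1-10)*7^1 mod 97 = 34, hash=26+34 mod 97 = 60
Option D: s[0]='a'->'f', delta=(6-1)*7^4 mod 97 = 74, hash=26+74 mod 97 = 3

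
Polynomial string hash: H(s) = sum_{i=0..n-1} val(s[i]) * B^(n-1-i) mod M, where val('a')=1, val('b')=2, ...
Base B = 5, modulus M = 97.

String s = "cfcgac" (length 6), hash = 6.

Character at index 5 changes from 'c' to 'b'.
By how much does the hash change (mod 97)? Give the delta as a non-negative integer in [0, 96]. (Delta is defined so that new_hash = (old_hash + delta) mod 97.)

Answer: 96

Derivation:
Delta formula: (val(new) - val(old)) * B^(n-1-k) mod M
  val('b') - val('c') = 2 - 3 = -1
  B^(n-1-k) = 5^0 mod 97 = 1
  Delta = -1 * 1 mod 97 = 96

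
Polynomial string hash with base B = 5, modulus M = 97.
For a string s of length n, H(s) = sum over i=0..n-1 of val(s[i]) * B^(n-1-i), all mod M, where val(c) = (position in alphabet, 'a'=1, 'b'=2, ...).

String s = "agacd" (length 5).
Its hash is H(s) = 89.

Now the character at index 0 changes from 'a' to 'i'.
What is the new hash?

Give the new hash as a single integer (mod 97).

Answer: 45

Derivation:
val('a') = 1, val('i') = 9
Position k = 0, exponent = n-1-k = 4
B^4 mod M = 5^4 mod 97 = 43
Delta = (9 - 1) * 43 mod 97 = 53
New hash = (89 + 53) mod 97 = 45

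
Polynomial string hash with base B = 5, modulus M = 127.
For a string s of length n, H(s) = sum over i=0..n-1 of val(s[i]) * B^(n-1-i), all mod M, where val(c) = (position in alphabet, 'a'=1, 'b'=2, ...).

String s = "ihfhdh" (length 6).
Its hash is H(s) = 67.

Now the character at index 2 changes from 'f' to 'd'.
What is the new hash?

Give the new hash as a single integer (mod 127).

Answer: 71

Derivation:
val('f') = 6, val('d') = 4
Position k = 2, exponent = n-1-k = 3
B^3 mod M = 5^3 mod 127 = 125
Delta = (4 - 6) * 125 mod 127 = 4
New hash = (67 + 4) mod 127 = 71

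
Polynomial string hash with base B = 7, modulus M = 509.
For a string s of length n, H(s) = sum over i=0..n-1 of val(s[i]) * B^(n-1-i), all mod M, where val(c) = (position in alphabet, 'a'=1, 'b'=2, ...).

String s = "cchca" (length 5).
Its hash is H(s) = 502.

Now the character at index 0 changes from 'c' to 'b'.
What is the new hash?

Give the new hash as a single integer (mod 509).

val('c') = 3, val('b') = 2
Position k = 0, exponent = n-1-k = 4
B^4 mod M = 7^4 mod 509 = 365
Delta = (2 - 3) * 365 mod 509 = 144
New hash = (502 + 144) mod 509 = 137

Answer: 137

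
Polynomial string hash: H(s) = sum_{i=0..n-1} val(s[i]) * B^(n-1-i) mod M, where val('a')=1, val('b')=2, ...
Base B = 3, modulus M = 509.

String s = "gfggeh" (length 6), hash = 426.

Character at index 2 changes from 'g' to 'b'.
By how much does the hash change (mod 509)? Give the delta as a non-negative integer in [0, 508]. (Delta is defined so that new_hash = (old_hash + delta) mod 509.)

Answer: 374

Derivation:
Delta formula: (val(new) - val(old)) * B^(n-1-k) mod M
  val('b') - val('g') = 2 - 7 = -5
  B^(n-1-k) = 3^3 mod 509 = 27
  Delta = -5 * 27 mod 509 = 374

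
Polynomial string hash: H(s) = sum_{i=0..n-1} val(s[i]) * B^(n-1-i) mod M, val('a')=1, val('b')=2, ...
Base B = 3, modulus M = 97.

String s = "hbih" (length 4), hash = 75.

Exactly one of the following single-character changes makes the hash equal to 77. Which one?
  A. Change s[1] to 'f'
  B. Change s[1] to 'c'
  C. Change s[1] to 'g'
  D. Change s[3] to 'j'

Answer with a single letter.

Option A: s[1]='b'->'f', delta=(6-2)*3^2 mod 97 = 36, hash=75+36 mod 97 = 14
Option B: s[1]='b'->'c', delta=(3-2)*3^2 mod 97 = 9, hash=75+9 mod 97 = 84
Option C: s[1]='b'->'g', delta=(7-2)*3^2 mod 97 = 45, hash=75+45 mod 97 = 23
Option D: s[3]='h'->'j', delta=(10-8)*3^0 mod 97 = 2, hash=75+2 mod 97 = 77 <-- target

Answer: D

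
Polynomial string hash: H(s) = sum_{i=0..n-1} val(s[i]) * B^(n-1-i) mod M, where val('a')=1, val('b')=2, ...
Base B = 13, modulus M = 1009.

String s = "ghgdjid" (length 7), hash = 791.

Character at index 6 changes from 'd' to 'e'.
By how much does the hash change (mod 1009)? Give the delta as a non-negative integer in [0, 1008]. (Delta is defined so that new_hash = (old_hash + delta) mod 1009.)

Answer: 1

Derivation:
Delta formula: (val(new) - val(old)) * B^(n-1-k) mod M
  val('e') - val('d') = 5 - 4 = 1
  B^(n-1-k) = 13^0 mod 1009 = 1
  Delta = 1 * 1 mod 1009 = 1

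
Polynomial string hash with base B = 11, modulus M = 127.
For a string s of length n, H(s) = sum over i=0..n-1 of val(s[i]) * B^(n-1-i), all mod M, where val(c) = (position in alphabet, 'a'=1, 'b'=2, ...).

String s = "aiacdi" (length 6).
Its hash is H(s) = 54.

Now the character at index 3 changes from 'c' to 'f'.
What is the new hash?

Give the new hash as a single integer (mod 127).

Answer: 36

Derivation:
val('c') = 3, val('f') = 6
Position k = 3, exponent = n-1-k = 2
B^2 mod M = 11^2 mod 127 = 121
Delta = (6 - 3) * 121 mod 127 = 109
New hash = (54 + 109) mod 127 = 36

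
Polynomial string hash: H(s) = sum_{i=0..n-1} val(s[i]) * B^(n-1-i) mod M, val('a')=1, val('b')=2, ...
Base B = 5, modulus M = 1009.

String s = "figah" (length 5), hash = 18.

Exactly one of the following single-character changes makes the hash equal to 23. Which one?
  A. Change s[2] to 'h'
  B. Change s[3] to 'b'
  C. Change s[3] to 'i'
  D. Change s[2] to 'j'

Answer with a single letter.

Answer: B

Derivation:
Option A: s[2]='g'->'h', delta=(8-7)*5^2 mod 1009 = 25, hash=18+25 mod 1009 = 43
Option B: s[3]='a'->'b', delta=(2-1)*5^1 mod 1009 = 5, hash=18+5 mod 1009 = 23 <-- target
Option C: s[3]='a'->'i', delta=(9-1)*5^1 mod 1009 = 40, hash=18+40 mod 1009 = 58
Option D: s[2]='g'->'j', delta=(10-7)*5^2 mod 1009 = 75, hash=18+75 mod 1009 = 93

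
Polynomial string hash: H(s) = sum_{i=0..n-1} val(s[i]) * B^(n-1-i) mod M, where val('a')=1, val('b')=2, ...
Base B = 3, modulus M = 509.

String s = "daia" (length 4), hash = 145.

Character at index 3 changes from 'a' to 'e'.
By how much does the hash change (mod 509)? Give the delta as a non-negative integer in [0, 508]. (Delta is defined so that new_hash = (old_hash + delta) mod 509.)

Answer: 4

Derivation:
Delta formula: (val(new) - val(old)) * B^(n-1-k) mod M
  val('e') - val('a') = 5 - 1 = 4
  B^(n-1-k) = 3^0 mod 509 = 1
  Delta = 4 * 1 mod 509 = 4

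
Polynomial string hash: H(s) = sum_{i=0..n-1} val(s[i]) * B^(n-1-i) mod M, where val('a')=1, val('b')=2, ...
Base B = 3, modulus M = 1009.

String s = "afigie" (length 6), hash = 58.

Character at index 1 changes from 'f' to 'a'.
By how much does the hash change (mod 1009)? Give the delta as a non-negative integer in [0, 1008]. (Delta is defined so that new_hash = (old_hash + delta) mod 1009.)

Answer: 604

Derivation:
Delta formula: (val(new) - val(old)) * B^(n-1-k) mod M
  val('a') - val('f') = 1 - 6 = -5
  B^(n-1-k) = 3^4 mod 1009 = 81
  Delta = -5 * 81 mod 1009 = 604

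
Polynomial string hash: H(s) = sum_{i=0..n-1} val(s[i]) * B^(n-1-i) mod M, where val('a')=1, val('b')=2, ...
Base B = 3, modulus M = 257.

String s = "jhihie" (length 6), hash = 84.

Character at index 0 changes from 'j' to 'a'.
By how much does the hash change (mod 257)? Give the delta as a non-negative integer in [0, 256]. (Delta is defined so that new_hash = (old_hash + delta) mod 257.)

Delta formula: (val(new) - val(old)) * B^(n-1-k) mod M
  val('a') - val('j') = 1 - 10 = -9
  B^(n-1-k) = 3^5 mod 257 = 243
  Delta = -9 * 243 mod 257 = 126

Answer: 126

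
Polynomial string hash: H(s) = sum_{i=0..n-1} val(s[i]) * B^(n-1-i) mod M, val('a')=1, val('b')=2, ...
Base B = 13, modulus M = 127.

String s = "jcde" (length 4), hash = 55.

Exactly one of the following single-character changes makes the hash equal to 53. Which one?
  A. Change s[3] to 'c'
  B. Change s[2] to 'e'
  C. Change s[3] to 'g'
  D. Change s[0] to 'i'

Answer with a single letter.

Option A: s[3]='e'->'c', delta=(3-5)*13^0 mod 127 = 125, hash=55+125 mod 127 = 53 <-- target
Option B: s[2]='d'->'e', delta=(5-4)*13^1 mod 127 = 13, hash=55+13 mod 127 = 68
Option C: s[3]='e'->'g', delta=(7-5)*13^0 mod 127 = 2, hash=55+2 mod 127 = 57
Option D: s[0]='j'->'i', delta=(9-10)*13^3 mod 127 = 89, hash=55+89 mod 127 = 17

Answer: A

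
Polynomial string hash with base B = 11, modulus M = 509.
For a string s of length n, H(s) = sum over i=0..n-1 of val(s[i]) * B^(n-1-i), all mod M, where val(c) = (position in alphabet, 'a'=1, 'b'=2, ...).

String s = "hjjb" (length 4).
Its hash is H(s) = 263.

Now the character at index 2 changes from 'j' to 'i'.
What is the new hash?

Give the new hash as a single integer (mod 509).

val('j') = 10, val('i') = 9
Position k = 2, exponent = n-1-k = 1
B^1 mod M = 11^1 mod 509 = 11
Delta = (9 - 10) * 11 mod 509 = 498
New hash = (263 + 498) mod 509 = 252

Answer: 252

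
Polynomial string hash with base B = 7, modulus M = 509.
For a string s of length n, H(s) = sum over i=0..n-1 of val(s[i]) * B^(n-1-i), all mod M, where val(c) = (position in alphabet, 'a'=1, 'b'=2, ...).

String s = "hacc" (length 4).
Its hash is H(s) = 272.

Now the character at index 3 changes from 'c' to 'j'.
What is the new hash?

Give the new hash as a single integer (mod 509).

val('c') = 3, val('j') = 10
Position k = 3, exponent = n-1-k = 0
B^0 mod M = 7^0 mod 509 = 1
Delta = (10 - 3) * 1 mod 509 = 7
New hash = (272 + 7) mod 509 = 279

Answer: 279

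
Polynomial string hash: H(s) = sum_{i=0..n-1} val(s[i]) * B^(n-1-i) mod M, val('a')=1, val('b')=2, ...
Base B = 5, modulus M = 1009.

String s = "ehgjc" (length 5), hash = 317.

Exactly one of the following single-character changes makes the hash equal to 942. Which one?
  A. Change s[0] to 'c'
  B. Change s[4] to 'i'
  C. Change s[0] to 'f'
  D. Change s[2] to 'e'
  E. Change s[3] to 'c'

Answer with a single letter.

Option A: s[0]='e'->'c', delta=(3-5)*5^4 mod 1009 = 768, hash=317+768 mod 1009 = 76
Option B: s[4]='c'->'i', delta=(9-3)*5^0 mod 1009 = 6, hash=317+6 mod 1009 = 323
Option C: s[0]='e'->'f', delta=(6-5)*5^4 mod 1009 = 625, hash=317+625 mod 1009 = 942 <-- target
Option D: s[2]='g'->'e', delta=(5-7)*5^2 mod 1009 = 959, hash=317+959 mod 1009 = 267
Option E: s[3]='j'->'c', delta=(3-10)*5^1 mod 1009 = 974, hash=317+974 mod 1009 = 282

Answer: C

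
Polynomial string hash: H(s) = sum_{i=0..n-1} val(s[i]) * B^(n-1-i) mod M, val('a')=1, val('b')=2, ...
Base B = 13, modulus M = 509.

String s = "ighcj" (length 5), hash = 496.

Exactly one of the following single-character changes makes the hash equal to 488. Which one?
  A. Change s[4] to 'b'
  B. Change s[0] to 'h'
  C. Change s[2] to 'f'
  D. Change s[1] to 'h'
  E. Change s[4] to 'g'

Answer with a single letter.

Answer: A

Derivation:
Option A: s[4]='j'->'b', delta=(2-10)*13^0 mod 509 = 501, hash=496+501 mod 509 = 488 <-- target
Option B: s[0]='i'->'h', delta=(8-9)*13^4 mod 509 = 452, hash=496+452 mod 509 = 439
Option C: s[2]='h'->'f', delta=(6-8)*13^2 mod 509 = 171, hash=496+171 mod 509 = 158
Option D: s[1]='g'->'h', delta=(8-7)*13^3 mod 509 = 161, hash=496+161 mod 509 = 148
Option E: s[4]='j'->'g', delta=(7-10)*13^0 mod 509 = 506, hash=496+506 mod 509 = 493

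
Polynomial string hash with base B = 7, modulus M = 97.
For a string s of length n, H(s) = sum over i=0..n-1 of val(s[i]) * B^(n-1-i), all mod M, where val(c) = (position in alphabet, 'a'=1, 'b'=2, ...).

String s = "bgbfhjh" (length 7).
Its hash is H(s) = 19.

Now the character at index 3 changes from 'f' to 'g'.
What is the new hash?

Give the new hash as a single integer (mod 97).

val('f') = 6, val('g') = 7
Position k = 3, exponent = n-1-k = 3
B^3 mod M = 7^3 mod 97 = 52
Delta = (7 - 6) * 52 mod 97 = 52
New hash = (19 + 52) mod 97 = 71

Answer: 71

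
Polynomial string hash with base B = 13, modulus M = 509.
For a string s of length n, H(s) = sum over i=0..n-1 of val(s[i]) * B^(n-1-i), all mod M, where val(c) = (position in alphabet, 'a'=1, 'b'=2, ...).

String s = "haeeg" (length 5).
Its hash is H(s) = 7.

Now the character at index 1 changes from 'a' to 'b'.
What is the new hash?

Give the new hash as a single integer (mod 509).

Answer: 168

Derivation:
val('a') = 1, val('b') = 2
Position k = 1, exponent = n-1-k = 3
B^3 mod M = 13^3 mod 509 = 161
Delta = (2 - 1) * 161 mod 509 = 161
New hash = (7 + 161) mod 509 = 168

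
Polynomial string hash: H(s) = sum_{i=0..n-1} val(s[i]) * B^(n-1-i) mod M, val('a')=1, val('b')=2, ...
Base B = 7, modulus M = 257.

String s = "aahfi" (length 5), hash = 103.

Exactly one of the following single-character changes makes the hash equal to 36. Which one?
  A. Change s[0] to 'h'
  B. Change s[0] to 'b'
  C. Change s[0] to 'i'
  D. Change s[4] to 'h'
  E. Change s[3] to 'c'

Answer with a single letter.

Answer: C

Derivation:
Option A: s[0]='a'->'h', delta=(8-1)*7^4 mod 257 = 102, hash=103+102 mod 257 = 205
Option B: s[0]='a'->'b', delta=(2-1)*7^4 mod 257 = 88, hash=103+88 mod 257 = 191
Option C: s[0]='a'->'i', delta=(9-1)*7^4 mod 257 = 190, hash=103+190 mod 257 = 36 <-- target
Option D: s[4]='i'->'h', delta=(8-9)*7^0 mod 257 = 256, hash=103+256 mod 257 = 102
Option E: s[3]='f'->'c', delta=(3-6)*7^1 mod 257 = 236, hash=103+236 mod 257 = 82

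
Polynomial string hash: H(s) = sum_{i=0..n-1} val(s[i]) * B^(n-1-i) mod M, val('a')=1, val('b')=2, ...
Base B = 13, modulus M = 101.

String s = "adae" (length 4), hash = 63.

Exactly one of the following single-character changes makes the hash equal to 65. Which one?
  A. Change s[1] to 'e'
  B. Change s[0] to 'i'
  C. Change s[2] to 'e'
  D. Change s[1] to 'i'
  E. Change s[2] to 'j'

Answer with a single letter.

Option A: s[1]='d'->'e', delta=(5-4)*13^2 mod 101 = 68, hash=63+68 mod 101 = 30
Option B: s[0]='a'->'i', delta=(9-1)*13^3 mod 101 = 2, hash=63+2 mod 101 = 65 <-- target
Option C: s[2]='a'->'e', delta=(5-1)*13^1 mod 101 = 52, hash=63+52 mod 101 = 14
Option D: s[1]='d'->'i', delta=(9-4)*13^2 mod 101 = 37, hash=63+37 mod 101 = 100
Option E: s[2]='a'->'j', delta=(10-1)*13^1 mod 101 = 16, hash=63+16 mod 101 = 79

Answer: B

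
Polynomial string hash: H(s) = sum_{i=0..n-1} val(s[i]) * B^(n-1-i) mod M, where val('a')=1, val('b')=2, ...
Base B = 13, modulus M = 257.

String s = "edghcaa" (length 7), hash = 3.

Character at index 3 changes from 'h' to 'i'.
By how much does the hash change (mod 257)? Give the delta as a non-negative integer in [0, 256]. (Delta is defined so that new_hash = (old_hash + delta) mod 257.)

Delta formula: (val(new) - val(old)) * B^(n-1-k) mod M
  val('i') - val('h') = 9 - 8 = 1
  B^(n-1-k) = 13^3 mod 257 = 141
  Delta = 1 * 141 mod 257 = 141

Answer: 141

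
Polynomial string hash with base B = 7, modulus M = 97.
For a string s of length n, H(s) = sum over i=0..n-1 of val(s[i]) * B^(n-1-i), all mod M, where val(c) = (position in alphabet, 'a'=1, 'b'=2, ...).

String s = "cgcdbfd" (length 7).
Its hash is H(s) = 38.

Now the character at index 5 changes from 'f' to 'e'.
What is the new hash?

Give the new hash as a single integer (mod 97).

Answer: 31

Derivation:
val('f') = 6, val('e') = 5
Position k = 5, exponent = n-1-k = 1
B^1 mod M = 7^1 mod 97 = 7
Delta = (5 - 6) * 7 mod 97 = 90
New hash = (38 + 90) mod 97 = 31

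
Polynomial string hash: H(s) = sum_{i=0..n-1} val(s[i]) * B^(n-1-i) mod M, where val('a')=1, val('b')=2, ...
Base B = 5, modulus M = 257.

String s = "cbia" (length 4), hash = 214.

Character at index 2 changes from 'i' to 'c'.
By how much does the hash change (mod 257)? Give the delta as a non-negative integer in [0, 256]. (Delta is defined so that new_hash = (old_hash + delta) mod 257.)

Answer: 227

Derivation:
Delta formula: (val(new) - val(old)) * B^(n-1-k) mod M
  val('c') - val('i') = 3 - 9 = -6
  B^(n-1-k) = 5^1 mod 257 = 5
  Delta = -6 * 5 mod 257 = 227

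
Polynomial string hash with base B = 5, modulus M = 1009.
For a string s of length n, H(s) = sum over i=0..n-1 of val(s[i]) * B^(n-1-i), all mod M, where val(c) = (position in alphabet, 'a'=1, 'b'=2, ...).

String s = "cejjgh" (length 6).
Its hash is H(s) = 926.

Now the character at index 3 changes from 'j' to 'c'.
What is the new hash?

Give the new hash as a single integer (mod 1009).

val('j') = 10, val('c') = 3
Position k = 3, exponent = n-1-k = 2
B^2 mod M = 5^2 mod 1009 = 25
Delta = (3 - 10) * 25 mod 1009 = 834
New hash = (926 + 834) mod 1009 = 751

Answer: 751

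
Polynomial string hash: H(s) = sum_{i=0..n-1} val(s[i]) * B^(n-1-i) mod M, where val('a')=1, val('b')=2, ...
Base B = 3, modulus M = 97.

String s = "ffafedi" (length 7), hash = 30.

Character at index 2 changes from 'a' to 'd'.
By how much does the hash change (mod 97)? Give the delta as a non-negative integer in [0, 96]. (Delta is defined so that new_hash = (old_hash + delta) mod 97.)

Delta formula: (val(new) - val(old)) * B^(n-1-k) mod M
  val('d') - val('a') = 4 - 1 = 3
  B^(n-1-k) = 3^4 mod 97 = 81
  Delta = 3 * 81 mod 97 = 49

Answer: 49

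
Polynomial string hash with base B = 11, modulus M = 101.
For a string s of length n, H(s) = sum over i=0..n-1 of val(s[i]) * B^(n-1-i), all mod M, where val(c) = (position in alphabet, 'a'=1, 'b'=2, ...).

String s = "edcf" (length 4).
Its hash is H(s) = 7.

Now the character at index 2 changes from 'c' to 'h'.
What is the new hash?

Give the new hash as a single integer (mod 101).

val('c') = 3, val('h') = 8
Position k = 2, exponent = n-1-k = 1
B^1 mod M = 11^1 mod 101 = 11
Delta = (8 - 3) * 11 mod 101 = 55
New hash = (7 + 55) mod 101 = 62

Answer: 62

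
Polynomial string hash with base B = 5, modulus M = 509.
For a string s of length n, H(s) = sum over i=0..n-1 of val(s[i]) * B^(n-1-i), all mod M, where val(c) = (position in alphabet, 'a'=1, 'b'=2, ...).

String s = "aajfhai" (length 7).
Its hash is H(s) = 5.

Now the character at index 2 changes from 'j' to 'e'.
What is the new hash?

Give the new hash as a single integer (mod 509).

Answer: 443

Derivation:
val('j') = 10, val('e') = 5
Position k = 2, exponent = n-1-k = 4
B^4 mod M = 5^4 mod 509 = 116
Delta = (5 - 10) * 116 mod 509 = 438
New hash = (5 + 438) mod 509 = 443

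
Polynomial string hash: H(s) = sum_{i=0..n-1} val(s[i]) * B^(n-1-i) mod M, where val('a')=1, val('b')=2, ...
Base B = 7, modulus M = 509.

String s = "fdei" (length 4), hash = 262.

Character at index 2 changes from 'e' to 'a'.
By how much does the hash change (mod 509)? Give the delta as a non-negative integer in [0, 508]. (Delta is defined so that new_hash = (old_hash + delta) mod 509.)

Answer: 481

Derivation:
Delta formula: (val(new) - val(old)) * B^(n-1-k) mod M
  val('a') - val('e') = 1 - 5 = -4
  B^(n-1-k) = 7^1 mod 509 = 7
  Delta = -4 * 7 mod 509 = 481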